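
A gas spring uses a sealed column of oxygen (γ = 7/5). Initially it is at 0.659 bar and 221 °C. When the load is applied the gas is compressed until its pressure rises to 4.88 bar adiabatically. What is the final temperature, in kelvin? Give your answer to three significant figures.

T₂ ≈ 876 K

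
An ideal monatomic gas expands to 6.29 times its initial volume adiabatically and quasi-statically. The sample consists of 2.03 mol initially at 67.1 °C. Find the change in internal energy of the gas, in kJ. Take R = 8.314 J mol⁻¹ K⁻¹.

ΔU ≈ -6.09 kJ

Adiabatic: T₁V₁^(γ−1) = T₂V₂^(γ−1) ⇒ T₂ = T₁ (V₁/V₂)^(γ−1).
γ = 5/3 for a monatomic ideal gas, so γ−1 = 2/3.
T₁ = 67.1 °C = 340.2 K.
T₂ = 340.2 × (1/6.29)^(2/3) = 99.85 K.
Q = 0, so ΔU = W_on_gas = nCᵥΔT with Cᵥ = R/(γ−1) = 12.47 J/(mol·K).
ΔU = 2.03 × 12.47 × (99.85 − 340.2) = -6086 J.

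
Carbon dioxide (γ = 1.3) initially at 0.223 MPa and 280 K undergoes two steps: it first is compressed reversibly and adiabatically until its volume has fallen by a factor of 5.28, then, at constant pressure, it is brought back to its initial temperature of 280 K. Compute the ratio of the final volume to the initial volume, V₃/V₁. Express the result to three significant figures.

Adiabatic step: V₂/V₁ = 0.1894; T₂ = T₁·5.28^(0.3) = 461.3 K.
Isobaric step: V₃/V₂ = T₃/T₂ = 280/461.3.
V₃/V₁ = (V₂/V₁)(V₃/V₂) = 0.1894 × (280/461.3) = 0.115.

V₃/V₁ ≈ 0.115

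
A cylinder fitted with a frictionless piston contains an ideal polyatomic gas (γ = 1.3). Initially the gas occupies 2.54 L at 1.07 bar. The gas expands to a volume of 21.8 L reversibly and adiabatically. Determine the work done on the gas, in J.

P₂ = P₁(V₁/V₂)^γ = 1.07×(2.54/21.8)^(1.3) = 0.06541 bar.
For a reversible adiabat, W_by_gas = (P₁V₁ − P₂V₂)/(γ−1).
W_by = (107000×0.00254 − 6541×0.0218) / (0.3) = 430.6 J.
W_on_gas = −W_by = -430.6 J.

W ≈ -431 J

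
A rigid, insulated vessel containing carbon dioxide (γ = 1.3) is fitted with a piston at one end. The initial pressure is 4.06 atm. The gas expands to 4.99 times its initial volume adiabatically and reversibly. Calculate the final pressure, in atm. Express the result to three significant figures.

P₂ ≈ 0.502 atm

Adiabatic: P₁V₁^γ = P₂V₂^γ ⇒ P₂ = P₁ (V₁/V₂)^γ.
P₂ = 4.06 × (1/4.99)^(1.3) = 0.5023 atm.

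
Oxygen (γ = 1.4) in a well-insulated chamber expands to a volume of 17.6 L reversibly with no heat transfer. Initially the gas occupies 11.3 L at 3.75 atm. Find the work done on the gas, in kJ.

P₂ = P₁(V₁/V₂)^γ = 3.75×(11.3/17.6)^(1.4) = 2.017 atm.
For a reversible adiabat, W_by_gas = (P₁V₁ − P₂V₂)/(γ−1).
W_by = (380000×0.0113 − 204300×0.0176) / (0.4) = 1743 J.
W_on_gas = −W_by = -1743 J.

W ≈ -1.74 kJ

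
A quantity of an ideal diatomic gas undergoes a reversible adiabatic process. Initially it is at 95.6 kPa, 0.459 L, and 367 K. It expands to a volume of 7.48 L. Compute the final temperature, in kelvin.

T₂ ≈ 120 K

For a reversible adiabat TV^(γ−1) is constant, so T₂ = T₁ (V₁/V₂)^(γ−1).
γ = 7/5 for a diatomic ideal gas.
T₂ = 367 × (0.459/7.48)^(2/5) = 120.2 K.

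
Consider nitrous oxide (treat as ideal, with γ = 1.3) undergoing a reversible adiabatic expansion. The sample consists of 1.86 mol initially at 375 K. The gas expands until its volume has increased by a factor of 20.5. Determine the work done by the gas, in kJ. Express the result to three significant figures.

W ≈ 11.5 kJ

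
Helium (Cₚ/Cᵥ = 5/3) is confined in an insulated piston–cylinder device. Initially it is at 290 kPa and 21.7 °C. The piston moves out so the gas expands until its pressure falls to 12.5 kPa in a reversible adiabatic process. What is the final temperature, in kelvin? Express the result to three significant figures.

T₂ ≈ 83.8 K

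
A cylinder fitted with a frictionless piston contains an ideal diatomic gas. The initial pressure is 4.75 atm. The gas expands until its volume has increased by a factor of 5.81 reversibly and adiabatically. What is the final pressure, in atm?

P₂ ≈ 0.404 atm

Adiabatic: P₁V₁^γ = P₂V₂^γ ⇒ P₂ = P₁ (V₁/V₂)^γ.
For a diatomic ideal gas γ = 7/5.
P₂ = 4.75 × (1/5.81)^(7/5) = 0.4044 atm.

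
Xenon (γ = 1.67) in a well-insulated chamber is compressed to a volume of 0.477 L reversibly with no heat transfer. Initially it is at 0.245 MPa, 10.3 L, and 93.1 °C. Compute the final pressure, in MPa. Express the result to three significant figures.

P₂ ≈ 41.4 MPa

Adiabatic: P₁V₁^γ = P₂V₂^γ ⇒ P₂ = P₁ (V₁/V₂)^γ.
P₂ = 0.245 × (10.3/0.477)^(1.67) = 41.45 MPa.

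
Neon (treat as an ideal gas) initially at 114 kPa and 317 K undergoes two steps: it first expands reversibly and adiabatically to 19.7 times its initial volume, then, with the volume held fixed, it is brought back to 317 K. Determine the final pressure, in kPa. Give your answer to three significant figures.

P₃ ≈ 5.79 kPa

For a monatomic ideal gas γ = 5/3.
Adiabatic step (PV^γ = const): P₂ = 114×(1/19.7)^(5/3) = 0.7933 kPa; T₂ = 317×(1/19.7)^(2/3) = 43.46 K.
Isochoric: P₃ = P₂(T₃/T₂) = 0.7933 × (317/43.46) = 5.787 kPa.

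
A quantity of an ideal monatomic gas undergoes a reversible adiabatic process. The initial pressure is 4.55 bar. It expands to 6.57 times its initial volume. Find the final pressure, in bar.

P₂ ≈ 0.197 bar

Adiabatic: P₁V₁^γ = P₂V₂^γ ⇒ P₂ = P₁ (V₁/V₂)^γ.
For a monatomic ideal gas γ = 5/3.
P₂ = 4.55 × (1/6.57)^(5/3) = 0.1974 bar.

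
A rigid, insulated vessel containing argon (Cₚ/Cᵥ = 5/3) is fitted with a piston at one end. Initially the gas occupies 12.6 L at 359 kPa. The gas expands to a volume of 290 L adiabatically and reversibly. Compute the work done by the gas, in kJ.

W ≈ 5.95 kJ

P₂ = P₁(V₁/V₂)^γ = 359×(12.6/290)^(5/3) = 1.928 kPa.
For a reversible adiabat, W_by_gas = (P₁V₁ − P₂V₂)/(γ−1).
W_by = (359000×0.0126 − 1928×0.29) / (2/3) = 5947 J.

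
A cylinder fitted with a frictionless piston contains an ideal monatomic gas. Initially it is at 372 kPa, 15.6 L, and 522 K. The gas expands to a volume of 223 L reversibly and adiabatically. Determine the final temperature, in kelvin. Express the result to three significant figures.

T₂ ≈ 88.6 K

For a reversible adiabat TV^(γ−1) is constant, so T₂ = T₁ (V₁/V₂)^(γ−1).
γ = 5/3 for a monatomic ideal gas.
T₂ = 522 × (15.6/223)^(2/3) = 88.62 K.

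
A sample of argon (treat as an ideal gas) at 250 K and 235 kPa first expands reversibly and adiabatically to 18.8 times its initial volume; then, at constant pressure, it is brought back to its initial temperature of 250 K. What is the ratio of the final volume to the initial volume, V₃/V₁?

For a monatomic ideal gas γ = 5/3.
Adiabatic step: V₂/V₁ = 18.8; T₂ = T₁·(1/18.8)^(2/3) = 35.36 K.
Isobaric step: V₃/V₂ = T₃/T₂ = 250/35.36.
V₃/V₁ = (V₂/V₁)(V₃/V₂) = 18.8 × (250/35.36) = 132.9.

V₃/V₁ ≈ 133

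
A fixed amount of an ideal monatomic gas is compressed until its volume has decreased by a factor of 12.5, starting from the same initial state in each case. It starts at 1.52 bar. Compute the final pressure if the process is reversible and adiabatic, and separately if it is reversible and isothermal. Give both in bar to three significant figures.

For a monatomic ideal gas γ = 5/3.
Isothermal: P₂ = P₁(V₁/V₂) = 1.52×12.5 = 19 bar.
Adiabatic: P₂ = P₁(V₁/V₂)^γ = 1.52×12.5^(5/3) = 102.3 bar.

adiabatic: 102 bar; isothermal: 19.0 bar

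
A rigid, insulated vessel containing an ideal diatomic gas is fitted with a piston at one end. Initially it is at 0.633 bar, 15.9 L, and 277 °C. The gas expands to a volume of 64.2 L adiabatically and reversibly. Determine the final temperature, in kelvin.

T₂ ≈ 315 K

For a reversible adiabat TV^(γ−1) is constant, so T₂ = T₁ (V₁/V₂)^(γ−1).
γ = 7/5 for a diatomic ideal gas.
T₁ = 277 °C = 550.1 K.
T₂ = 550.1 × (15.9/64.2)^(2/5) = 314.8 K.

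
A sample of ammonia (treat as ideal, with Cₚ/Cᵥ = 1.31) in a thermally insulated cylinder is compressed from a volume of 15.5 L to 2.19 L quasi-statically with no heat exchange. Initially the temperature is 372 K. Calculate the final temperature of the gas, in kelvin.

For a reversible adiabat TV^(γ−1) is constant, so T₂ = T₁ (V₁/V₂)^(γ−1).
T₂ = 372 × (15.5/2.19)^(0.31) = 682.4 K.

T₂ ≈ 682 K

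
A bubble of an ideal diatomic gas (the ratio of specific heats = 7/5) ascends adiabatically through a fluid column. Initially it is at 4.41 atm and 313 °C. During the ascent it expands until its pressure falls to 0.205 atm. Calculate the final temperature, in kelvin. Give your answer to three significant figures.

Adiabatic: T₂/T₁ = (P₂/P₁)^((γ−1)/γ).
T₁ = 313 °C = 586.1 K.
T₂ = 586.1 × (0.205/4.41)^(2/7) = 243.9 K.

T₂ ≈ 244 K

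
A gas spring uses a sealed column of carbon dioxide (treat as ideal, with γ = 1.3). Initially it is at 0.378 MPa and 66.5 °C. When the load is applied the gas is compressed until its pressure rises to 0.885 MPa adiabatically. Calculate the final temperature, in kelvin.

T₂ ≈ 413 K

Along an adiabat T P^((1−γ)/γ) is constant, so T₂ = T₁ (P₂/P₁)^((γ−1)/γ).
T₁ = 66.5 °C = 339.6 K.
T₂ = 339.6 × (0.885/0.378)^(0.231) = 413.3 K.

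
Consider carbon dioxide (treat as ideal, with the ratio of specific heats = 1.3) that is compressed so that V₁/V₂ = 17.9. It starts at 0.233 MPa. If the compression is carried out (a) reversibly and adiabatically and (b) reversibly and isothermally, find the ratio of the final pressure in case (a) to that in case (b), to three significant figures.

P_adiabatic / P_isothermal ≈ 2.38

Isothermal: P_b = P₁(V₁/V₂) = 0.233×17.9.
Adiabatic: P_a = P₁(V₁/V₂)^γ = 0.233×17.9^(1.3).
P_a/P_b = (V₁/V₂)^(γ−1) = 17.9^(0.3) = 2.376.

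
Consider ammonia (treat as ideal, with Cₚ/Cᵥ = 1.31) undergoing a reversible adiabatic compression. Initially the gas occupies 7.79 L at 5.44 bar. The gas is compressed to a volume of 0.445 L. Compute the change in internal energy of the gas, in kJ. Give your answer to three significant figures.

ΔU ≈ 19.5 kJ

P₂ = P₁(V₁/V₂)^γ = 5.44×(7.79/0.445)^(1.31) = 231.3 bar.
For a reversible adiabat, W_by_gas = (P₁V₁ − P₂V₂)/(γ−1).
W_by = (544000×0.00779 − 2.313×10^7×0.000445) / (0.31) = -19530 J.
Q = 0 ⇒ ΔU = −W_by = 19530 J.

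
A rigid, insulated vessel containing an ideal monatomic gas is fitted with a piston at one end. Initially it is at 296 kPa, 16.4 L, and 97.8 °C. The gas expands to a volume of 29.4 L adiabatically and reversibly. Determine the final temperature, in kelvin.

T₂ ≈ 251 K

Adiabatic: T₁V₁^(γ−1) = T₂V₂^(γ−1) ⇒ T₂ = T₁ (V₁/V₂)^(γ−1).
γ = 5/3 for a monatomic ideal gas.
T₁ = 97.8 °C = 370.9 K.
T₂ = 370.9 × (16.4/29.4)^(2/3) = 251.4 K.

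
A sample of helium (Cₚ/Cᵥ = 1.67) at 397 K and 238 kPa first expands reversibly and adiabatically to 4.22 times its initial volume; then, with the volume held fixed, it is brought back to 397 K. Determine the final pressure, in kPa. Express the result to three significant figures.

Adiabatic step (PV^γ = const): P₂ = 238×(1/4.22)^(1.67) = 21.49 kPa; T₂ = 397×(1/4.22)^(0.67) = 151.3 K.
Isochoric: P₃ = P₂(T₃/T₂) = 21.49 × (397/151.3) = 56.4 kPa.

P₃ ≈ 56.4 kPa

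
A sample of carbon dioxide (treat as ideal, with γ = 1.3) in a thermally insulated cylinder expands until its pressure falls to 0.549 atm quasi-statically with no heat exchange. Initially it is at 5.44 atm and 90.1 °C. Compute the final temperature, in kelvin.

T₂ ≈ 214 K

Along an adiabat T P^((1−γ)/γ) is constant, so T₂ = T₁ (P₂/P₁)^((γ−1)/γ).
T₁ = 90.1 °C = 363.2 K.
T₂ = 363.2 × (0.549/5.44)^(0.231) = 214 K.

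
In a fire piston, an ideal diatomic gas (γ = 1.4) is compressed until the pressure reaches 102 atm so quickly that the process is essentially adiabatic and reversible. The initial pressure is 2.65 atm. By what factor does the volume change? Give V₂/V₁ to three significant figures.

V₂/V₁ ≈ 0.0737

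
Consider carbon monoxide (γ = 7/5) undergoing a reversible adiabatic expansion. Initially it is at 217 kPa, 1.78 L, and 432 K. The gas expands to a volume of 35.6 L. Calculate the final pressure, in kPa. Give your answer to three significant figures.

Since PV^γ is constant along a reversible adiabat, P₂ = P₁ (V₁/V₂)^γ.
P₂ = 217 × (1.78/35.6)^(7/5) = 3.274 kPa.

P₂ ≈ 3.27 kPa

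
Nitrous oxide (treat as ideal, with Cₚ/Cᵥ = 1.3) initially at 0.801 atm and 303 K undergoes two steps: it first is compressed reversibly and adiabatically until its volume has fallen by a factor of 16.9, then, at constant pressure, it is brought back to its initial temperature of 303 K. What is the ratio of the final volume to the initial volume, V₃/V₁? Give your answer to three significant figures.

V₃/V₁ ≈ 0.0253

Adiabatic step: V₂/V₁ = 0.05917; T₂ = T₁·16.9^(0.3) = 707.6 K.
Isobaric step: V₃/V₂ = T₃/T₂ = 303/707.6.
V₃/V₁ = (V₂/V₁)(V₃/V₂) = 0.05917 × (303/707.6) = 0.02534.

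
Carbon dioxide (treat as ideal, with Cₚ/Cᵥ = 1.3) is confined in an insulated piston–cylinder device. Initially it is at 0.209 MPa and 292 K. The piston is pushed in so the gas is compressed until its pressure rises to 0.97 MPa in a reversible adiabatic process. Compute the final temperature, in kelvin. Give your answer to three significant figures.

Adiabatic: T₂/T₁ = (P₂/P₁)^((γ−1)/γ).
T₂ = 292 × (0.97/0.209)^(0.231) = 416.1 K.

T₂ ≈ 416 K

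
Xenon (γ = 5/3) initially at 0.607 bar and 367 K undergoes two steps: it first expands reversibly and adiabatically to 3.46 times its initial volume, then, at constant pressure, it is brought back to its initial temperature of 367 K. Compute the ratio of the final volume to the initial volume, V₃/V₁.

V₃/V₁ ≈ 7.92

Adiabatic step: V₂/V₁ = 3.46; T₂ = T₁·(1/3.46)^(2/3) = 160.4 K.
Isobaric step: V₃/V₂ = T₃/T₂ = 367/160.4.
V₃/V₁ = (V₂/V₁)(V₃/V₂) = 3.46 × (367/160.4) = 7.915.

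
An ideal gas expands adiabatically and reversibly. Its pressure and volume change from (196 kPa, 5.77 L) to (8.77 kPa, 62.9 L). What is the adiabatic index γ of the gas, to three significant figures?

γ ≈ 1.30

PV^γ = const ⇒ γ = ln(P₂/P₁) / ln(V₁/V₂).
γ = ln(8.77/196) / ln(5.77/62.9) = 1.301.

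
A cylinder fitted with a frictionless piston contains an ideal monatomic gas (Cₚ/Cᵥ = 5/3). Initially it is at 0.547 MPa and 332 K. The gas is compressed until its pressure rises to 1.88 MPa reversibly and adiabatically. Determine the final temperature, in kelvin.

Adiabatic: T₂/T₁ = (P₂/P₁)^((γ−1)/γ).
T₂ = 332 × (1.88/0.547)^(2/5) = 544 K.

T₂ ≈ 544 K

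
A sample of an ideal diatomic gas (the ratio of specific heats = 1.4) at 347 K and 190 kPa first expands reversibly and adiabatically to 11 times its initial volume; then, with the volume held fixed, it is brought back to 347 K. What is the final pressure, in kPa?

Adiabatic step (PV^γ = const): P₂ = 190×(1/11)^(1.4) = 6.619 kPa; T₂ = 347×(1/11)^(0.4) = 133 K.
Isochoric: P₃ = P₂(T₃/T₂) = 6.619 × (347/133) = 17.27 kPa.

P₃ ≈ 17.3 kPa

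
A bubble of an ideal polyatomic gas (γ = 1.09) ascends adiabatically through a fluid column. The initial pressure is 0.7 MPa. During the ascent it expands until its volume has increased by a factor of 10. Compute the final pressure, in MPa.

P₂ ≈ 0.0569 MPa

Since PV^γ is constant along a reversible adiabat, P₂ = P₁ (V₁/V₂)^γ.
P₂ = 0.7 × (1/10)^(1.09) = 0.0569 MPa.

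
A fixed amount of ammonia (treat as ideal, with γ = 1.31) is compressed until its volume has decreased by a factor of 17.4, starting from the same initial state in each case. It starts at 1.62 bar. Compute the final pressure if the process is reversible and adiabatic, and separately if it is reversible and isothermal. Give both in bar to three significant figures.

adiabatic: 68.3 bar; isothermal: 28.2 bar

Isothermal: P₂ = P₁(V₁/V₂) = 1.62×17.4 = 28.19 bar.
Adiabatic: P₂ = P₁(V₁/V₂)^γ = 1.62×17.4^(1.31) = 68.33 bar.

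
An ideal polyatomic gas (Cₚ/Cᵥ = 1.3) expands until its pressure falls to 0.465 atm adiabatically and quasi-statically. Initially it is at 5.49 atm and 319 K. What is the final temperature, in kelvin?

Along an adiabat T P^((1−γ)/γ) is constant, so T₂ = T₁ (P₂/P₁)^((γ−1)/γ).
T₂ = 319 × (0.465/5.49)^(0.231) = 180.5 K.

T₂ ≈ 180 K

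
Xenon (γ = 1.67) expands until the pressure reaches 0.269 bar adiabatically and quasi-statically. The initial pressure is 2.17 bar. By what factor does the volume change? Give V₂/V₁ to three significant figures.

V₂/V₁ ≈ 3.49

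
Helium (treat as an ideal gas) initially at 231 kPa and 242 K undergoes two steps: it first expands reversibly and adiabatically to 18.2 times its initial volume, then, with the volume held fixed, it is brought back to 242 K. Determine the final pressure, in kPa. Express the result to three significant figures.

For a monatomic ideal gas γ = 5/3.
Adiabatic step (PV^γ = const): P₂ = 231×(1/18.2)^(5/3) = 1.834 kPa; T₂ = 242×(1/18.2)^(2/3) = 34.98 K.
Isochoric: P₃ = P₂(T₃/T₂) = 1.834 × (242/34.98) = 12.69 kPa.

P₃ ≈ 12.7 kPa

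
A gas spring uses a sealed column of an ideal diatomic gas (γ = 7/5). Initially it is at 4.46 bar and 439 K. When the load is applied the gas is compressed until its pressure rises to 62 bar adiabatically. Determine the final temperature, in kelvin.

Along an adiabat T P^((1−γ)/γ) is constant, so T₂ = T₁ (P₂/P₁)^((γ−1)/γ).
T₂ = 439 × (62/4.46)^(2/7) = 931.2 K.

T₂ ≈ 931 K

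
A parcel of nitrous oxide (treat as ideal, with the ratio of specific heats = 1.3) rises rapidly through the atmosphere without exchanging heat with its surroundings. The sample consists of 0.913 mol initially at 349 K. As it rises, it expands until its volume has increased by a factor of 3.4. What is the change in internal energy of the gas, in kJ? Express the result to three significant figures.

For a reversible adiabat TV^(γ−1) is constant, so T₂ = T₁ (V₁/V₂)^(γ−1).
T₂ = 349 × (1/3.4)^(0.3) = 241.8 K.
Q = 0, so ΔU = W_on_gas = nCᵥΔT with Cᵥ = R/(γ−1) = 27.71 J/(mol·K).
ΔU = 0.913 × 27.71 × (241.8 − 349) = -2713 J.

ΔU ≈ -2.71 kJ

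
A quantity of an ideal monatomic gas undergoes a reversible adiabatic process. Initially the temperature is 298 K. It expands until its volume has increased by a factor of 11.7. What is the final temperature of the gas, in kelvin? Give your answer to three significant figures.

For a reversible adiabat TV^(γ−1) is constant, so T₂ = T₁ (V₁/V₂)^(γ−1).
For a monatomic ideal gas γ = 5/3, so γ−1 = 2/3.
T₂ = 298 × (1/11.7)^(2/3) = 57.82 K.

T₂ ≈ 57.8 K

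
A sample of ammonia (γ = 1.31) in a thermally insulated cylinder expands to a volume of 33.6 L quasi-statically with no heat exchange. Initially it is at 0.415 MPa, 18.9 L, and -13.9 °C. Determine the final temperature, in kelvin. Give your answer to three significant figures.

T₂ ≈ 217 K

Adiabatic: T₁V₁^(γ−1) = T₂V₂^(γ−1) ⇒ T₂ = T₁ (V₁/V₂)^(γ−1).
T₁ = -13.9 °C = 259.2 K.
T₂ = 259.2 × (18.9/33.6)^(0.31) = 216.9 K.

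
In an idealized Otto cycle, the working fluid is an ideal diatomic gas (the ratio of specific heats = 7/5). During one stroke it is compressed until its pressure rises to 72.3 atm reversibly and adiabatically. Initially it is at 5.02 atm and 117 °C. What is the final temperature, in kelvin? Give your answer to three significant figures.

T₂ ≈ 836 K

Along an adiabat T P^((1−γ)/γ) is constant, so T₂ = T₁ (P₂/P₁)^((γ−1)/γ).
T₁ = 117 °C = 390.1 K.
T₂ = 390.1 × (72.3/5.02)^(2/7) = 836 K.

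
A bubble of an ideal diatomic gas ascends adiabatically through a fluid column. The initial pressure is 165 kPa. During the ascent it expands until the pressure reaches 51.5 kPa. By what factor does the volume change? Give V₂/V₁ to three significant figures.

V₂/V₁ ≈ 2.30

From PV^γ = const, V₂/V₁ = (P₁/P₂)^(1/γ).
For a diatomic ideal gas γ = 7/5.
V₂/V₁ = (165/51.5)^(5/7) = 2.297.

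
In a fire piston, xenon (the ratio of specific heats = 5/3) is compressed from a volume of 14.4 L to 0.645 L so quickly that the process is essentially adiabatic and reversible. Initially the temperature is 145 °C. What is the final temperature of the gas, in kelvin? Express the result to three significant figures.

For a reversible adiabat TV^(γ−1) is constant, so T₂ = T₁ (V₁/V₂)^(γ−1).
T₁ = 145 °C = 418.1 K.
T₂ = 418.1 × (14.4/0.645)^(2/3) = 3315 K.

T₂ ≈ 3320 K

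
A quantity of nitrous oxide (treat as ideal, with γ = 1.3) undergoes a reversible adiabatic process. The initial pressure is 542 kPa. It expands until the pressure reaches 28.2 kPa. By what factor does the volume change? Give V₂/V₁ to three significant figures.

V₂/V₁ ≈ 9.72

From PV^γ = const, V₂/V₁ = (P₁/P₂)^(1/γ).
V₂/V₁ = (542/28.2)^(0.769) = 9.716.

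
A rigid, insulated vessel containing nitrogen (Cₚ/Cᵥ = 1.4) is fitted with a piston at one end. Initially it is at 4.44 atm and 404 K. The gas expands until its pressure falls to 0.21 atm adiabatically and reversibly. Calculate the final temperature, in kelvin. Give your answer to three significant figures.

T₂ ≈ 169 K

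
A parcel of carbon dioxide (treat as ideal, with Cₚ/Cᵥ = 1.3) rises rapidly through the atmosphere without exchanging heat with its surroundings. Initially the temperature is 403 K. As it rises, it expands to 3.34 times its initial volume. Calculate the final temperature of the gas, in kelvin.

T₂ ≈ 281 K

For a reversible adiabat TV^(γ−1) is constant, so T₂ = T₁ (V₁/V₂)^(γ−1).
T₂ = 403 × (1/3.34)^(0.3) = 280.7 K.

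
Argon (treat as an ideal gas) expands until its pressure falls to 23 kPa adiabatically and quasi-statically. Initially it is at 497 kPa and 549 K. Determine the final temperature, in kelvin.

T₂ ≈ 161 K

Along an adiabat T P^((1−γ)/γ) is constant, so T₂ = T₁ (P₂/P₁)^((γ−1)/γ).
For a monatomic ideal gas γ = 5/3, so (γ−1)/γ = 2/5.
T₂ = 549 × (23/497)^(2/5) = 160.6 K.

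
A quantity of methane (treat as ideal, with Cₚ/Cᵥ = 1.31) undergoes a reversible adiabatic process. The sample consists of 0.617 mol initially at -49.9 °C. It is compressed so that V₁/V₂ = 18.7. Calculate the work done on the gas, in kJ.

W ≈ 5.46 kJ

For a reversible adiabat TV^(γ−1) is constant, so T₂ = T₁ (V₁/V₂)^(γ−1).
T₁ = -49.9 °C = 223.2 K.
T₂ = 223.2 × 18.7^(0.31) = 553.4 K.
Q = 0, so ΔU = W_on_gas = nCᵥΔT with Cᵥ = R/(γ−1) = 26.82 J/(mol·K).
ΔU = 0.617 × 26.82 × (553.4 − 223.2) = 5464 J.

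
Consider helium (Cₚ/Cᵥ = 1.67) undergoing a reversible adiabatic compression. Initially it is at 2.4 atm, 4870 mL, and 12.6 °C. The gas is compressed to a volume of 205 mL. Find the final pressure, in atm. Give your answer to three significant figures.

Since PV^γ is constant along a reversible adiabat, P₂ = P₁ (V₁/V₂)^γ.
P₂ = 2.4 × (4870/205)^(1.67) = 476.2 atm.

P₂ ≈ 476 atm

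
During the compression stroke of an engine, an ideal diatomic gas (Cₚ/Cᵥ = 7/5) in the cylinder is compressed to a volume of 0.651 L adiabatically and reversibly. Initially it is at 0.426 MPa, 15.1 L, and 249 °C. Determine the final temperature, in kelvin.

For a reversible adiabat TV^(γ−1) is constant, so T₂ = T₁ (V₁/V₂)^(γ−1).
T₁ = 249 °C = 522.1 K.
T₂ = 522.1 × (15.1/0.651)^(2/5) = 1836 K.

T₂ ≈ 1840 K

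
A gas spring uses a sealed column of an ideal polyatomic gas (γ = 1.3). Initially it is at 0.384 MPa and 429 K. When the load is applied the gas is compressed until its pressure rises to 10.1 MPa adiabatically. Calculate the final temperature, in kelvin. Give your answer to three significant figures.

Adiabatic: T₂/T₁ = (P₂/P₁)^((γ−1)/γ).
T₂ = 429 × (10.1/0.384)^(0.231) = 912.3 K.

T₂ ≈ 912 K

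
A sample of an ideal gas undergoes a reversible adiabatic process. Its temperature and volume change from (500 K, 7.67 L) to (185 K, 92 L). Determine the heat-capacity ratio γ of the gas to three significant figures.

TV^(γ−1) = const ⇒ γ − 1 = ln(T₂/T₁) / ln(V₁/V₂).
γ = 1 + ln(185/500) / ln(7.67/92) = 1.4.

γ ≈ 1.40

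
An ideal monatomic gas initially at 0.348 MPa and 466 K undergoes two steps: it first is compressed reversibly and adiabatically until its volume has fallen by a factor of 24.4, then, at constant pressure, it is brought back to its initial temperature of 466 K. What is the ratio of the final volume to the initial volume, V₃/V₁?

For a monatomic ideal gas γ = 5/3.
Adiabatic step: V₂/V₁ = 0.04098; T₂ = T₁·24.4^(2/3) = 3920 K.
Isobaric step: V₃/V₂ = T₃/T₂ = 466/3920.
V₃/V₁ = (V₂/V₁)(V₃/V₂) = 0.04098 × (466/3920) = 0.004872.

V₃/V₁ ≈ 0.00487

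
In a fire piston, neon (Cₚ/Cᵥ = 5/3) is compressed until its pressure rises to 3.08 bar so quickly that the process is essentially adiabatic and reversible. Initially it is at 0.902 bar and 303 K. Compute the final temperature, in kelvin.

T₂ ≈ 495 K

Adiabatic: T₂/T₁ = (P₂/P₁)^((γ−1)/γ).
T₂ = 303 × (3.08/0.902)^(2/5) = 495.2 K.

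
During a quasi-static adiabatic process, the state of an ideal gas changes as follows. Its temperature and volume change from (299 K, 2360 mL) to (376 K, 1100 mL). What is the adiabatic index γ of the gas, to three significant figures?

γ ≈ 1.30

TV^(γ−1) = const ⇒ γ − 1 = ln(T₂/T₁) / ln(V₁/V₂).
γ = 1 + ln(376/299) / ln(2360/1100) = 1.3.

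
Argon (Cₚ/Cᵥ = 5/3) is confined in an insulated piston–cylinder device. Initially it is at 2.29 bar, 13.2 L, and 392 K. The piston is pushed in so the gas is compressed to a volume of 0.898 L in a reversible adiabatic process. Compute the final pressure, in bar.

Adiabatic: P₁V₁^γ = P₂V₂^γ ⇒ P₂ = P₁ (V₁/V₂)^γ.
P₂ = 2.29 × (13.2/0.898)^(5/3) = 202 bar.

P₂ ≈ 202 bar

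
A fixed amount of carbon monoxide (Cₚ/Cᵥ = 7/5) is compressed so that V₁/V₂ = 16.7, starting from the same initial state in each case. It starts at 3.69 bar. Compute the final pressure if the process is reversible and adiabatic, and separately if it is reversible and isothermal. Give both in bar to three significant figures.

adiabatic: 190 bar; isothermal: 61.6 bar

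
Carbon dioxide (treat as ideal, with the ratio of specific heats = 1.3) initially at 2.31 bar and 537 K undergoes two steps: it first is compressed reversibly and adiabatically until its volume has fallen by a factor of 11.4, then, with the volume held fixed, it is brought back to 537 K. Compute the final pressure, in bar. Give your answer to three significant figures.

Adiabatic step (PV^γ = const): P₂ = 2.31×11.4^(1.3) = 54.65 bar; T₂ = 537×11.4^(0.3) = 1114 K.
Isochoric: P₃ = P₂(T₃/T₂) = 54.65 × (537/1114) = 26.33 bar.

P₃ ≈ 26.3 bar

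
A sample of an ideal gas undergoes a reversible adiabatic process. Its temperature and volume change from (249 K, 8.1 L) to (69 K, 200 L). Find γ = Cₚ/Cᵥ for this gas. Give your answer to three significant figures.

TV^(γ−1) = const ⇒ γ − 1 = ln(T₂/T₁) / ln(V₁/V₂).
γ = 1 + ln(69/249) / ln(8.1/200) = 1.4.

γ ≈ 1.40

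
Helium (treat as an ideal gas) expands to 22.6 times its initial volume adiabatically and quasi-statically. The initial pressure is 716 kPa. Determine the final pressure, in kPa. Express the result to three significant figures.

P₂ ≈ 3.96 kPa

Since PV^γ is constant along a reversible adiabat, P₂ = P₁ (V₁/V₂)^γ.
For a monatomic ideal gas γ = 5/3.
P₂ = 716 × (1/22.6)^(5/3) = 3.963 kPa.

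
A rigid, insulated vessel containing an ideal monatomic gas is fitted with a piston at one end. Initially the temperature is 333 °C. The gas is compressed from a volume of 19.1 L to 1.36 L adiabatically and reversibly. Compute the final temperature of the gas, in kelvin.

T₂ ≈ 3530 K

For a reversible adiabat TV^(γ−1) is constant, so T₂ = T₁ (V₁/V₂)^(γ−1).
For a monatomic ideal gas γ = 5/3, so γ−1 = 2/3.
T₁ = 333 °C = 606.1 K.
T₂ = 606.1 × (19.1/1.36)^(2/3) = 3528 K.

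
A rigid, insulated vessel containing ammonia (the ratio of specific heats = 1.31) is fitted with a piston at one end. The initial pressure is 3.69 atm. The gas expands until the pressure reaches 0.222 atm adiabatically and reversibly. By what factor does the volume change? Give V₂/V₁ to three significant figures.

From PV^γ = const, V₂/V₁ = (P₁/P₂)^(1/γ).
V₂/V₁ = (3.69/0.222)^(0.763) = 8.547.

V₂/V₁ ≈ 8.55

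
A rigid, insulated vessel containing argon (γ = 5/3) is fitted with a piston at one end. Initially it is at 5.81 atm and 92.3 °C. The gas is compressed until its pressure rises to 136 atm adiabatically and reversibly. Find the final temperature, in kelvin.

T₂ ≈ 1290 K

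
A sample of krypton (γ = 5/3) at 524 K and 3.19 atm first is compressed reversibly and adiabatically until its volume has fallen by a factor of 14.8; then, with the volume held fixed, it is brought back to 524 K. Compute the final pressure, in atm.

Adiabatic step (PV^γ = const): P₂ = 3.19×14.8^(5/3) = 284.6 atm; T₂ = 524×14.8^(2/3) = 3159 K.
Isochoric: P₃ = P₂(T₃/T₂) = 284.6 × (524/3159) = 47.21 atm.

P₃ ≈ 47.2 atm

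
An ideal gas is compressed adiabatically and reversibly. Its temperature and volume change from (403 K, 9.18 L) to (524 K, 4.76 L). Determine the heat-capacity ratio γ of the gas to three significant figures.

γ ≈ 1.40

TV^(γ−1) = const ⇒ γ − 1 = ln(T₂/T₁) / ln(V₁/V₂).
γ = 1 + ln(524/403) / ln(9.18/4.76) = 1.4.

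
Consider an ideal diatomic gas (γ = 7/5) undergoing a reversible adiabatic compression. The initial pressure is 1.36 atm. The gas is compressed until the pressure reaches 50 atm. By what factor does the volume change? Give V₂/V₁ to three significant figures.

V₂/V₁ ≈ 0.0762

From PV^γ = const, V₂/V₁ = (P₁/P₂)^(1/γ).
V₂/V₁ = (1.36/50)^(5/7) = 0.07618.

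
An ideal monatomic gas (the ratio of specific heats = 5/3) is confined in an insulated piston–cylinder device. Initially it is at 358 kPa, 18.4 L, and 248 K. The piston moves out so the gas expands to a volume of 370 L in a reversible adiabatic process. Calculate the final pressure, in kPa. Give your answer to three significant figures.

Adiabatic: P₁V₁^γ = P₂V₂^γ ⇒ P₂ = P₁ (V₁/V₂)^γ.
P₂ = 358 × (18.4/370)^(5/3) = 2.408 kPa.

P₂ ≈ 2.41 kPa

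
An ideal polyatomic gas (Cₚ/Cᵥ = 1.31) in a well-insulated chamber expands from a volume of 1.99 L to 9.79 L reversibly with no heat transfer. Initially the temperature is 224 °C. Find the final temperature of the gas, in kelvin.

T₂ ≈ 303 K

For a reversible adiabat TV^(γ−1) is constant, so T₂ = T₁ (V₁/V₂)^(γ−1).
T₁ = 224 °C = 497.1 K.
T₂ = 497.1 × (1.99/9.79)^(0.31) = 303.4 K.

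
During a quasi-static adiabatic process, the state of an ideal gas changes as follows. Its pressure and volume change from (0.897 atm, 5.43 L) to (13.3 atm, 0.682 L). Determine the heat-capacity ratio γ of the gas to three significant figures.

γ ≈ 1.30

PV^γ = const ⇒ γ = ln(P₂/P₁) / ln(V₁/V₂).
γ = ln(13.3/0.897) / ln(5.43/0.682) = 1.3.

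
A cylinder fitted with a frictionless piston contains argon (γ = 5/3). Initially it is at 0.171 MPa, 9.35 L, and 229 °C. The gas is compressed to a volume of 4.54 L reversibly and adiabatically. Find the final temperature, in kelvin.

T₂ ≈ 813 K

Adiabatic: T₁V₁^(γ−1) = T₂V₂^(γ−1) ⇒ T₂ = T₁ (V₁/V₂)^(γ−1).
T₁ = 229 °C = 502.1 K.
T₂ = 502.1 × (9.35/4.54)^(2/3) = 812.8 K.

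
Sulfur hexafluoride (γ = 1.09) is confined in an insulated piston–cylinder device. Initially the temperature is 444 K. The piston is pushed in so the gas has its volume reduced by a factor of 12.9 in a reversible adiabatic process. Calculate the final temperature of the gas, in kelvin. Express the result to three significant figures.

For a reversible adiabat TV^(γ−1) is constant, so T₂ = T₁ (V₁/V₂)^(γ−1).
T₂ = 444 × 12.9^(0.09) = 558.9 K.

T₂ ≈ 559 K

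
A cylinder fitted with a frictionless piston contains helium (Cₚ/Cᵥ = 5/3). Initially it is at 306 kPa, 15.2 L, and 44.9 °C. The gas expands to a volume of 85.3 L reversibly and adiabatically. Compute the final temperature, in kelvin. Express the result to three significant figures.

T₂ ≈ 101 K

Adiabatic: T₁V₁^(γ−1) = T₂V₂^(γ−1) ⇒ T₂ = T₁ (V₁/V₂)^(γ−1).
T₁ = 44.9 °C = 318 K.
T₂ = 318 × (15.2/85.3)^(2/3) = 100.7 K.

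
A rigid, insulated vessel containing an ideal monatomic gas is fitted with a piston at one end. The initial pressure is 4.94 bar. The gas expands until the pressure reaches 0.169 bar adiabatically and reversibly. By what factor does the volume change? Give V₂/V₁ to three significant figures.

From PV^γ = const, V₂/V₁ = (P₁/P₂)^(1/γ).
For a monatomic ideal gas γ = 5/3.
V₂/V₁ = (4.94/0.169)^(3/5) = 7.577.

V₂/V₁ ≈ 7.58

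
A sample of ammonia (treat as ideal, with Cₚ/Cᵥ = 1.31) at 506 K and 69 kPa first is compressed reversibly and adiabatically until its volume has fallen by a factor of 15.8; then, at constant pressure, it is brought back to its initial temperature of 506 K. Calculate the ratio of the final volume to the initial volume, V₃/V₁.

Adiabatic step: V₂/V₁ = 0.06329; T₂ = T₁·15.8^(0.31) = 1191 K.
Isobaric step: V₃/V₂ = T₃/T₂ = 506/1191.
V₃/V₁ = (V₂/V₁)(V₃/V₂) = 0.06329 × (506/1191) = 0.0269.

V₃/V₁ ≈ 0.0269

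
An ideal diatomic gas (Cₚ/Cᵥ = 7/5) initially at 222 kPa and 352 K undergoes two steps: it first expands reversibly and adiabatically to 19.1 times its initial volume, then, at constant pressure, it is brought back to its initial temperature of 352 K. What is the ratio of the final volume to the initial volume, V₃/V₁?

V₃/V₁ ≈ 62.2

Adiabatic step: V₂/V₁ = 19.1; T₂ = T₁·(1/19.1)^(2/5) = 108.2 K.
Isobaric step: V₃/V₂ = T₃/T₂ = 352/108.2.
V₃/V₁ = (V₂/V₁)(V₃/V₂) = 19.1 × (352/108.2) = 62.15.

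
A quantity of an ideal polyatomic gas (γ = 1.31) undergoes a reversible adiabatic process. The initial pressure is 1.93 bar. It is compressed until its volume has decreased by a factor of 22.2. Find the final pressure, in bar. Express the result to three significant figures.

P₂ ≈ 112 bar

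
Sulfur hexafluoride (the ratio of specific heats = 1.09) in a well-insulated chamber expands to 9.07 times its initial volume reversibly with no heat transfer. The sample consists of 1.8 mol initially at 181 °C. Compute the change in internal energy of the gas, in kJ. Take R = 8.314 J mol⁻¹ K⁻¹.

Adiabatic: T₁V₁^(γ−1) = T₂V₂^(γ−1) ⇒ T₂ = T₁ (V₁/V₂)^(γ−1).
T₁ = 181 °C = 454.1 K.
T₂ = 454.1 × (1/9.07)^(0.09) = 372.4 K.
Q = 0, so ΔU = W_on_gas = nCᵥΔT with Cᵥ = R/(γ−1) = 92.38 J/(mol·K).
ΔU = 1.8 × 92.38 × (372.4 − 454.1) = -13590 J.

ΔU ≈ -13.6 kJ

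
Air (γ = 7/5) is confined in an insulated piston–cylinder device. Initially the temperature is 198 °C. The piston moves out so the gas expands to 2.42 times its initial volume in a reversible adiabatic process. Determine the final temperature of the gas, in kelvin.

T₂ ≈ 331 K

Adiabatic: T₁V₁^(γ−1) = T₂V₂^(γ−1) ⇒ T₂ = T₁ (V₁/V₂)^(γ−1).
T₁ = 198 °C = 471.1 K.
T₂ = 471.1 × (1/2.42)^(2/5) = 330.9 K.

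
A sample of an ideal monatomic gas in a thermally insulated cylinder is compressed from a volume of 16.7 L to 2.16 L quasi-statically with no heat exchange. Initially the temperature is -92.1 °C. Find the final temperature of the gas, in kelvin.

For a reversible adiabat TV^(γ−1) is constant, so T₂ = T₁ (V₁/V₂)^(γ−1).
For a monatomic ideal gas γ = 5/3, so γ−1 = 2/3.
T₁ = -92.1 °C = 181 K.
T₂ = 181 × (16.7/2.16)^(2/3) = 707.9 K.

T₂ ≈ 708 K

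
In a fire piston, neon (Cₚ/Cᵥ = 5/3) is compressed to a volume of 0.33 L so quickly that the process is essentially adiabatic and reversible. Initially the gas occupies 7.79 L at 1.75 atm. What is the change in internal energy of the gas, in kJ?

P₂ = P₁(V₁/V₂)^γ = 1.75×(7.79/0.33)^(5/3) = 339.9 atm.
For a reversible adiabat, W_by_gas = (P₁V₁ − P₂V₂)/(γ−1).
W_by = (177300×0.00779 − 3.445×10^7×0.00033) / (2/3) = -14980 J.
Q = 0 ⇒ ΔU = −W_by = 14980 J.

ΔU ≈ 15.0 kJ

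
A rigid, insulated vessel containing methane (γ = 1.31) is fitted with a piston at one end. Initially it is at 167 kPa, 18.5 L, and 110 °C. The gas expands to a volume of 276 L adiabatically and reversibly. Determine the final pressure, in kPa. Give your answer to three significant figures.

P₂ ≈ 4.84 kPa

Since PV^γ is constant along a reversible adiabat, P₂ = P₁ (V₁/V₂)^γ.
P₂ = 167 × (18.5/276)^(1.31) = 4.843 kPa.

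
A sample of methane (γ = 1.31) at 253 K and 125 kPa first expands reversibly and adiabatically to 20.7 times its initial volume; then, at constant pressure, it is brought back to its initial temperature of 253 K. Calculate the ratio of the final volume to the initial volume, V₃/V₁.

V₃/V₁ ≈ 53.0

Adiabatic step: V₂/V₁ = 20.7; T₂ = T₁·(1/20.7)^(0.31) = 98.89 K.
Isobaric step: V₃/V₂ = T₃/T₂ = 253/98.89.
V₃/V₁ = (V₂/V₁)(V₃/V₂) = 20.7 × (253/98.89) = 52.96.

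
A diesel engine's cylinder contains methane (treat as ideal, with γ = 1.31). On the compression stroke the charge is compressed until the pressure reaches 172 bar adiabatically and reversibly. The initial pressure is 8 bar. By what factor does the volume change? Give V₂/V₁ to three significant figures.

From PV^γ = const, V₂/V₁ = (P₁/P₂)^(1/γ).
V₂/V₁ = (8/172)^(0.763) = 0.09613.

V₂/V₁ ≈ 0.0961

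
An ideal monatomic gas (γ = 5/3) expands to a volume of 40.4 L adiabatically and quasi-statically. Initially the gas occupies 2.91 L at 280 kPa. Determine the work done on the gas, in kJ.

P₂ = P₁(V₁/V₂)^γ = 280×(2.91/40.4)^(5/3) = 3.491 kPa.
For a reversible adiabat, W_by_gas = (P₁V₁ − P₂V₂)/(γ−1).
W_by = (280000×0.00291 − 3491×0.0404) / (2/3) = 1011 J.
W_on_gas = −W_by = -1011 J.

W ≈ -1.01 kJ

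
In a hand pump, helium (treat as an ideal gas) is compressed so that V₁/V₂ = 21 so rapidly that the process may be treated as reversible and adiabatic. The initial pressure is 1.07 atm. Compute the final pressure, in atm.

P₂ ≈ 171 atm

Since PV^γ is constant along a reversible adiabat, P₂ = P₁ (V₁/V₂)^γ.
For a monatomic ideal gas γ = 5/3.
P₂ = 1.07 × 21^(5/3) = 171 atm.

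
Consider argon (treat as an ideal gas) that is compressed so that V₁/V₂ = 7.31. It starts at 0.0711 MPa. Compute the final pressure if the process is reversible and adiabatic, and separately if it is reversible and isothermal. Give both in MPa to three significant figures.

For a monatomic ideal gas γ = 5/3.
Isothermal: P₂ = P₁(V₁/V₂) = 0.0711×7.31 = 0.5197 MPa.
Adiabatic: P₂ = P₁(V₁/V₂)^γ = 0.0711×7.31^(5/3) = 1.958 MPa.

adiabatic: 1.96 MPa; isothermal: 0.520 MPa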